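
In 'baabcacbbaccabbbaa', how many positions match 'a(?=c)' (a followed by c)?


Lookahead 'a(?=c)' matches 'a' only when followed by 'c'.
String: 'baabcacbbaccabbbaa'
Checking each position where char is 'a':
  pos 1: 'a' -> no (next='a')
  pos 2: 'a' -> no (next='b')
  pos 5: 'a' -> MATCH (next='c')
  pos 9: 'a' -> MATCH (next='c')
  pos 12: 'a' -> no (next='b')
  pos 16: 'a' -> no (next='a')
Matching positions: [5, 9]
Count: 2

2


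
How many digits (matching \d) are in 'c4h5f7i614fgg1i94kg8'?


\d matches any digit 0-9.
Scanning 'c4h5f7i614fgg1i94kg8':
  pos 1: '4' -> DIGIT
  pos 3: '5' -> DIGIT
  pos 5: '7' -> DIGIT
  pos 7: '6' -> DIGIT
  pos 8: '1' -> DIGIT
  pos 9: '4' -> DIGIT
  pos 13: '1' -> DIGIT
  pos 15: '9' -> DIGIT
  pos 16: '4' -> DIGIT
  pos 19: '8' -> DIGIT
Digits found: ['4', '5', '7', '6', '1', '4', '1', '9', '4', '8']
Total: 10

10


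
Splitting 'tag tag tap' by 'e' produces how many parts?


Splitting by 'e' breaks the string at each occurrence of the separator.
Text: 'tag tag tap'
Parts after split:
  Part 1: 'tag tag tap'
Total parts: 1

1


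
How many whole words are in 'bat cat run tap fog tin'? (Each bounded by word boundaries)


Word boundaries (\b) mark the start/end of each word.
Text: 'bat cat run tap fog tin'
Splitting by whitespace:
  Word 1: 'bat'
  Word 2: 'cat'
  Word 3: 'run'
  Word 4: 'tap'
  Word 5: 'fog'
  Word 6: 'tin'
Total whole words: 6

6


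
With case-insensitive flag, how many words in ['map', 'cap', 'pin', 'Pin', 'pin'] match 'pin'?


Case-insensitive matching: compare each word's lowercase form to 'pin'.
  'map' -> lower='map' -> no
  'cap' -> lower='cap' -> no
  'pin' -> lower='pin' -> MATCH
  'Pin' -> lower='pin' -> MATCH
  'pin' -> lower='pin' -> MATCH
Matches: ['pin', 'Pin', 'pin']
Count: 3

3


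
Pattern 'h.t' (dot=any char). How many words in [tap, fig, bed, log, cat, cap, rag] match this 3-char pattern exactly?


Pattern 'h.t' means: starts with 'h', any single char, ends with 't'.
Checking each word (must be exactly 3 chars):
  'tap' (len=3): no
  'fig' (len=3): no
  'bed' (len=3): no
  'log' (len=3): no
  'cat' (len=3): no
  'cap' (len=3): no
  'rag' (len=3): no
Matching words: []
Total: 0

0


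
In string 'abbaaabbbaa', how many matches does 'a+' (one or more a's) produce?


Pattern 'a+' matches one or more consecutive a's.
String: 'abbaaabbbaa'
Scanning for runs of a:
  Match 1: 'a' (length 1)
  Match 2: 'aaa' (length 3)
  Match 3: 'aa' (length 2)
Total matches: 3

3


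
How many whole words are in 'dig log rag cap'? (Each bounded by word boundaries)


Word boundaries (\b) mark the start/end of each word.
Text: 'dig log rag cap'
Splitting by whitespace:
  Word 1: 'dig'
  Word 2: 'log'
  Word 3: 'rag'
  Word 4: 'cap'
Total whole words: 4

4


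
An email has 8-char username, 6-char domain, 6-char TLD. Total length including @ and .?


An email address has format: username@domain.tld
Username length: 8
'@' character: 1
Domain length: 6
'.' character: 1
TLD length: 6
Total = 8 + 1 + 6 + 1 + 6 = 22

22


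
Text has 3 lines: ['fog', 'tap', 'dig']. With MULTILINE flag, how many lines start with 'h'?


With MULTILINE flag, ^ matches the start of each line.
Lines: ['fog', 'tap', 'dig']
Checking which lines start with 'h':
  Line 1: 'fog' -> no
  Line 2: 'tap' -> no
  Line 3: 'dig' -> no
Matching lines: []
Count: 0

0


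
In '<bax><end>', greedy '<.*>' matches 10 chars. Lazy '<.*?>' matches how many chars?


Greedy '<.*>' tries to match as MUCH as possible.
Lazy '<.*?>' tries to match as LITTLE as possible.

String: '<bax><end>'
Greedy '<.*>' starts at first '<' and extends to the LAST '>': '<bax><end>' (10 chars)
Lazy '<.*?>' starts at first '<' and stops at the FIRST '>': '<bax>' (5 chars)

5


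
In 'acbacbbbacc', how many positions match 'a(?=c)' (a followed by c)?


Lookahead 'a(?=c)' matches 'a' only when followed by 'c'.
String: 'acbacbbbacc'
Checking each position where char is 'a':
  pos 0: 'a' -> MATCH (next='c')
  pos 3: 'a' -> MATCH (next='c')
  pos 8: 'a' -> MATCH (next='c')
Matching positions: [0, 3, 8]
Count: 3

3


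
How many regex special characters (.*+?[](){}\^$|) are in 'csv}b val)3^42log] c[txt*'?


Regex special characters are: . * + ? [ ] ( ) { } \ ^ $ |
Scanning 'csv}b val)3^42log] c[txt*':
  pos 3: '}' -> SPECIAL
  pos 9: ')' -> SPECIAL
  pos 11: '^' -> SPECIAL
  pos 17: ']' -> SPECIAL
  pos 20: '[' -> SPECIAL
  pos 24: '*' -> SPECIAL
Special chars found: ['}', ')', '^', ']', '[', '*']
Total: 6

6


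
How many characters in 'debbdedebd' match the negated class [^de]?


Negated class [^de] matches any char NOT in {d, e}
Scanning 'debbdedebd':
  pos 0: 'd' -> no (excluded)
  pos 1: 'e' -> no (excluded)
  pos 2: 'b' -> MATCH
  pos 3: 'b' -> MATCH
  pos 4: 'd' -> no (excluded)
  pos 5: 'e' -> no (excluded)
  pos 6: 'd' -> no (excluded)
  pos 7: 'e' -> no (excluded)
  pos 8: 'b' -> MATCH
  pos 9: 'd' -> no (excluded)
Total matches: 3

3


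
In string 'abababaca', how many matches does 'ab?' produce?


Pattern 'ab?' matches 'a' optionally followed by 'b'.
String: 'abababaca'
Scanning left to right for 'a' then checking next char:
  Match 1: 'ab' (a followed by b)
  Match 2: 'ab' (a followed by b)
  Match 3: 'ab' (a followed by b)
  Match 4: 'a' (a not followed by b)
  Match 5: 'a' (a not followed by b)
Total matches: 5

5


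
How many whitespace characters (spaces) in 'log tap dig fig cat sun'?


\s matches whitespace characters (spaces, tabs, etc.).
Text: 'log tap dig fig cat sun'
This text has 6 words separated by spaces.
Number of spaces = number of words - 1 = 6 - 1 = 5

5


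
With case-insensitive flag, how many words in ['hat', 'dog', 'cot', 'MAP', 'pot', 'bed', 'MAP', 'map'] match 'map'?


Case-insensitive matching: compare each word's lowercase form to 'map'.
  'hat' -> lower='hat' -> no
  'dog' -> lower='dog' -> no
  'cot' -> lower='cot' -> no
  'MAP' -> lower='map' -> MATCH
  'pot' -> lower='pot' -> no
  'bed' -> lower='bed' -> no
  'MAP' -> lower='map' -> MATCH
  'map' -> lower='map' -> MATCH
Matches: ['MAP', 'MAP', 'map']
Count: 3

3


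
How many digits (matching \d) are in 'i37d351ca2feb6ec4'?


\d matches any digit 0-9.
Scanning 'i37d351ca2feb6ec4':
  pos 1: '3' -> DIGIT
  pos 2: '7' -> DIGIT
  pos 4: '3' -> DIGIT
  pos 5: '5' -> DIGIT
  pos 6: '1' -> DIGIT
  pos 9: '2' -> DIGIT
  pos 13: '6' -> DIGIT
  pos 16: '4' -> DIGIT
Digits found: ['3', '7', '3', '5', '1', '2', '6', '4']
Total: 8

8


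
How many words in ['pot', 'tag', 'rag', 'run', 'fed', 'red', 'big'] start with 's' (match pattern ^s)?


Pattern ^s anchors to start of word. Check which words begin with 's':
  'pot' -> no
  'tag' -> no
  'rag' -> no
  'run' -> no
  'fed' -> no
  'red' -> no
  'big' -> no
Matching words: []
Count: 0

0


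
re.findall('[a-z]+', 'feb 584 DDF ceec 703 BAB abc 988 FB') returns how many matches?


Pattern '[a-z]+' finds one or more lowercase letters.
Text: 'feb 584 DDF ceec 703 BAB abc 988 FB'
Scanning for matches:
  Match 1: 'feb'
  Match 2: 'ceec'
  Match 3: 'abc'
Total matches: 3

3


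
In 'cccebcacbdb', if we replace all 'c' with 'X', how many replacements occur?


re.sub('c', 'X', text) replaces every occurrence of 'c' with 'X'.
Text: 'cccebcacbdb'
Scanning for 'c':
  pos 0: 'c' -> replacement #1
  pos 1: 'c' -> replacement #2
  pos 2: 'c' -> replacement #3
  pos 5: 'c' -> replacement #4
  pos 7: 'c' -> replacement #5
Total replacements: 5

5


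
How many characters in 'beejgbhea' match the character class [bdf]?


Character class [bdf] matches any of: {b, d, f}
Scanning string 'beejgbhea' character by character:
  pos 0: 'b' -> MATCH
  pos 1: 'e' -> no
  pos 2: 'e' -> no
  pos 3: 'j' -> no
  pos 4: 'g' -> no
  pos 5: 'b' -> MATCH
  pos 6: 'h' -> no
  pos 7: 'e' -> no
  pos 8: 'a' -> no
Total matches: 2

2


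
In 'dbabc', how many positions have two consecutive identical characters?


Looking for consecutive identical characters in 'dbabc':
  pos 0-1: 'd' vs 'b' -> different
  pos 1-2: 'b' vs 'a' -> different
  pos 2-3: 'a' vs 'b' -> different
  pos 3-4: 'b' vs 'c' -> different
Consecutive identical pairs: []
Count: 0

0


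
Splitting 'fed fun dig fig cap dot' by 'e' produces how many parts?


Splitting by 'e' breaks the string at each occurrence of the separator.
Text: 'fed fun dig fig cap dot'
Parts after split:
  Part 1: 'f'
  Part 2: 'd fun dig fig cap dot'
Total parts: 2

2


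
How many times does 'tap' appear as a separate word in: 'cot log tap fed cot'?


Scanning each word for exact match 'tap':
  Word 1: 'cot' -> no
  Word 2: 'log' -> no
  Word 3: 'tap' -> MATCH
  Word 4: 'fed' -> no
  Word 5: 'cot' -> no
Total matches: 1

1


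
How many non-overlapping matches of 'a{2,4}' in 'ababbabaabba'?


Pattern 'a{2,4}' matches between 2 and 4 consecutive a's (greedy).
String: 'ababbabaabba'
Finding runs of a's and applying greedy matching:
  Run at pos 0: 'a' (length 1)
  Run at pos 2: 'a' (length 1)
  Run at pos 5: 'a' (length 1)
  Run at pos 7: 'aa' (length 2)
  Run at pos 11: 'a' (length 1)
Matches: ['aa']
Count: 1

1


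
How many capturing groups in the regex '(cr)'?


To count capturing groups, count each '(' that starts a group.
Pattern: '(cr)'
Walking through the pattern:
  Position 0: '(' -> group #1
Total capturing groups: 1

1


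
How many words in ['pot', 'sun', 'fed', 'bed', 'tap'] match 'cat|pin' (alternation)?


Alternation 'cat|pin' matches either 'cat' or 'pin'.
Checking each word:
  'pot' -> no
  'sun' -> no
  'fed' -> no
  'bed' -> no
  'tap' -> no
Matches: []
Count: 0

0


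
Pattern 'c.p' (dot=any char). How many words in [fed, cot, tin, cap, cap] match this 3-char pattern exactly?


Pattern 'c.p' means: starts with 'c', any single char, ends with 'p'.
Checking each word (must be exactly 3 chars):
  'fed' (len=3): no
  'cot' (len=3): no
  'tin' (len=3): no
  'cap' (len=3): MATCH
  'cap' (len=3): MATCH
Matching words: ['cap', 'cap']
Total: 2

2


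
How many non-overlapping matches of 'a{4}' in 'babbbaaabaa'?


Pattern 'a{4}' matches exactly 4 consecutive a's (greedy, non-overlapping).
String: 'babbbaaabaa'
Scanning for runs of a's:
  Run at pos 1: 'a' (length 1) -> 0 match(es)
  Run at pos 5: 'aaa' (length 3) -> 0 match(es)
  Run at pos 9: 'aa' (length 2) -> 0 match(es)
Matches found: []
Total: 0

0


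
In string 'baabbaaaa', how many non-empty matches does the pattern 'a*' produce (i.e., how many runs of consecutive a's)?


Pattern 'a*' matches zero or more a's. We want non-empty runs of consecutive a's.
String: 'baabbaaaa'
Walking through the string to find runs of a's:
  Run 1: positions 1-2 -> 'aa'
  Run 2: positions 5-8 -> 'aaaa'
Non-empty runs found: ['aa', 'aaaa']
Count: 2

2


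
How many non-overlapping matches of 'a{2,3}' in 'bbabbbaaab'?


Pattern 'a{2,3}' matches between 2 and 3 consecutive a's (greedy).
String: 'bbabbbaaab'
Finding runs of a's and applying greedy matching:
  Run at pos 2: 'a' (length 1)
  Run at pos 6: 'aaa' (length 3)
Matches: ['aaa']
Count: 1

1


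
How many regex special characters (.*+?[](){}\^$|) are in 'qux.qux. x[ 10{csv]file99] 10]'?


Regex special characters are: . * + ? [ ] ( ) { } \ ^ $ |
Scanning 'qux.qux. x[ 10{csv]file99] 10]':
  pos 3: '.' -> SPECIAL
  pos 7: '.' -> SPECIAL
  pos 10: '[' -> SPECIAL
  pos 14: '{' -> SPECIAL
  pos 18: ']' -> SPECIAL
  pos 25: ']' -> SPECIAL
  pos 29: ']' -> SPECIAL
Special chars found: ['.', '.', '[', '{', ']', ']', ']']
Total: 7

7


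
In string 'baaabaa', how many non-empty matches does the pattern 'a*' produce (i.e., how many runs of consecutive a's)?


Pattern 'a*' matches zero or more a's. We want non-empty runs of consecutive a's.
String: 'baaabaa'
Walking through the string to find runs of a's:
  Run 1: positions 1-3 -> 'aaa'
  Run 2: positions 5-6 -> 'aa'
Non-empty runs found: ['aaa', 'aa']
Count: 2

2


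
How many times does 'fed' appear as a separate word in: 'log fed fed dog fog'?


Scanning each word for exact match 'fed':
  Word 1: 'log' -> no
  Word 2: 'fed' -> MATCH
  Word 3: 'fed' -> MATCH
  Word 4: 'dog' -> no
  Word 5: 'fog' -> no
Total matches: 2

2


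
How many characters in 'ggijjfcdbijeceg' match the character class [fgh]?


Character class [fgh] matches any of: {f, g, h}
Scanning string 'ggijjfcdbijeceg' character by character:
  pos 0: 'g' -> MATCH
  pos 1: 'g' -> MATCH
  pos 2: 'i' -> no
  pos 3: 'j' -> no
  pos 4: 'j' -> no
  pos 5: 'f' -> MATCH
  pos 6: 'c' -> no
  pos 7: 'd' -> no
  pos 8: 'b' -> no
  pos 9: 'i' -> no
  pos 10: 'j' -> no
  pos 11: 'e' -> no
  pos 12: 'c' -> no
  pos 13: 'e' -> no
  pos 14: 'g' -> MATCH
Total matches: 4

4


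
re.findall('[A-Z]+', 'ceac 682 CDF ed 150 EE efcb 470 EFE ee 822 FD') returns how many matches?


Pattern '[A-Z]+' finds one or more uppercase letters.
Text: 'ceac 682 CDF ed 150 EE efcb 470 EFE ee 822 FD'
Scanning for matches:
  Match 1: 'CDF'
  Match 2: 'EE'
  Match 3: 'EFE'
  Match 4: 'FD'
Total matches: 4

4


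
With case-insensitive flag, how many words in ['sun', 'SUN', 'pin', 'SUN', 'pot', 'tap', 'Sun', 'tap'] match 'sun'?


Case-insensitive matching: compare each word's lowercase form to 'sun'.
  'sun' -> lower='sun' -> MATCH
  'SUN' -> lower='sun' -> MATCH
  'pin' -> lower='pin' -> no
  'SUN' -> lower='sun' -> MATCH
  'pot' -> lower='pot' -> no
  'tap' -> lower='tap' -> no
  'Sun' -> lower='sun' -> MATCH
  'tap' -> lower='tap' -> no
Matches: ['sun', 'SUN', 'SUN', 'Sun']
Count: 4

4


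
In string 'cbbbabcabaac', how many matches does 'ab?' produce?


Pattern 'ab?' matches 'a' optionally followed by 'b'.
String: 'cbbbabcabaac'
Scanning left to right for 'a' then checking next char:
  Match 1: 'ab' (a followed by b)
  Match 2: 'ab' (a followed by b)
  Match 3: 'a' (a not followed by b)
  Match 4: 'a' (a not followed by b)
Total matches: 4

4


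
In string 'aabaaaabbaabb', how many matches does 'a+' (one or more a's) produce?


Pattern 'a+' matches one or more consecutive a's.
String: 'aabaaaabbaabb'
Scanning for runs of a:
  Match 1: 'aa' (length 2)
  Match 2: 'aaaa' (length 4)
  Match 3: 'aa' (length 2)
Total matches: 3

3


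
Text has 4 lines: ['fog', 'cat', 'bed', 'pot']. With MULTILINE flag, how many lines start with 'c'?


With MULTILINE flag, ^ matches the start of each line.
Lines: ['fog', 'cat', 'bed', 'pot']
Checking which lines start with 'c':
  Line 1: 'fog' -> no
  Line 2: 'cat' -> MATCH
  Line 3: 'bed' -> no
  Line 4: 'pot' -> no
Matching lines: ['cat']
Count: 1

1


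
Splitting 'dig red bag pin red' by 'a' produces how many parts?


Splitting by 'a' breaks the string at each occurrence of the separator.
Text: 'dig red bag pin red'
Parts after split:
  Part 1: 'dig red b'
  Part 2: 'g pin red'
Total parts: 2

2


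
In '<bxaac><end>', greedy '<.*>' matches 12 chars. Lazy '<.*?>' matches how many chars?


Greedy '<.*>' tries to match as MUCH as possible.
Lazy '<.*?>' tries to match as LITTLE as possible.

String: '<bxaac><end>'
Greedy '<.*>' starts at first '<' and extends to the LAST '>': '<bxaac><end>' (12 chars)
Lazy '<.*?>' starts at first '<' and stops at the FIRST '>': '<bxaac>' (7 chars)

7


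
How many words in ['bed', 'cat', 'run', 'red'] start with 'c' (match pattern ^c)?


Pattern ^c anchors to start of word. Check which words begin with 'c':
  'bed' -> no
  'cat' -> MATCH (starts with 'c')
  'run' -> no
  'red' -> no
Matching words: ['cat']
Count: 1

1


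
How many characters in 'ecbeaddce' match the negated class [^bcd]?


Negated class [^bcd] matches any char NOT in {b, c, d}
Scanning 'ecbeaddce':
  pos 0: 'e' -> MATCH
  pos 1: 'c' -> no (excluded)
  pos 2: 'b' -> no (excluded)
  pos 3: 'e' -> MATCH
  pos 4: 'a' -> MATCH
  pos 5: 'd' -> no (excluded)
  pos 6: 'd' -> no (excluded)
  pos 7: 'c' -> no (excluded)
  pos 8: 'e' -> MATCH
Total matches: 4

4


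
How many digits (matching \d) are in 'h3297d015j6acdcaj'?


\d matches any digit 0-9.
Scanning 'h3297d015j6acdcaj':
  pos 1: '3' -> DIGIT
  pos 2: '2' -> DIGIT
  pos 3: '9' -> DIGIT
  pos 4: '7' -> DIGIT
  pos 6: '0' -> DIGIT
  pos 7: '1' -> DIGIT
  pos 8: '5' -> DIGIT
  pos 10: '6' -> DIGIT
Digits found: ['3', '2', '9', '7', '0', '1', '5', '6']
Total: 8

8


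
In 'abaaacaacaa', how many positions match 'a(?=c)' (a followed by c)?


Lookahead 'a(?=c)' matches 'a' only when followed by 'c'.
String: 'abaaacaacaa'
Checking each position where char is 'a':
  pos 0: 'a' -> no (next='b')
  pos 2: 'a' -> no (next='a')
  pos 3: 'a' -> no (next='a')
  pos 4: 'a' -> MATCH (next='c')
  pos 6: 'a' -> no (next='a')
  pos 7: 'a' -> MATCH (next='c')
  pos 9: 'a' -> no (next='a')
Matching positions: [4, 7]
Count: 2

2


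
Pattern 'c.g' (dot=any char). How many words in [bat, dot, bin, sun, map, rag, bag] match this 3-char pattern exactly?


Pattern 'c.g' means: starts with 'c', any single char, ends with 'g'.
Checking each word (must be exactly 3 chars):
  'bat' (len=3): no
  'dot' (len=3): no
  'bin' (len=3): no
  'sun' (len=3): no
  'map' (len=3): no
  'rag' (len=3): no
  'bag' (len=3): no
Matching words: []
Total: 0

0


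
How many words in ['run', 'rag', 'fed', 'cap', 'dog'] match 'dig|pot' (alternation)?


Alternation 'dig|pot' matches either 'dig' or 'pot'.
Checking each word:
  'run' -> no
  'rag' -> no
  'fed' -> no
  'cap' -> no
  'dog' -> no
Matches: []
Count: 0

0


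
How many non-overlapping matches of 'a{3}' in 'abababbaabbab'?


Pattern 'a{3}' matches exactly 3 consecutive a's (greedy, non-overlapping).
String: 'abababbaabbab'
Scanning for runs of a's:
  Run at pos 0: 'a' (length 1) -> 0 match(es)
  Run at pos 2: 'a' (length 1) -> 0 match(es)
  Run at pos 4: 'a' (length 1) -> 0 match(es)
  Run at pos 7: 'aa' (length 2) -> 0 match(es)
  Run at pos 11: 'a' (length 1) -> 0 match(es)
Matches found: []
Total: 0

0


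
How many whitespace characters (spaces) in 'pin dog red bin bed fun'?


\s matches whitespace characters (spaces, tabs, etc.).
Text: 'pin dog red bin bed fun'
This text has 6 words separated by spaces.
Number of spaces = number of words - 1 = 6 - 1 = 5

5


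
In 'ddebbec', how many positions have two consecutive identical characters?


Looking for consecutive identical characters in 'ddebbec':
  pos 0-1: 'd' vs 'd' -> MATCH ('dd')
  pos 1-2: 'd' vs 'e' -> different
  pos 2-3: 'e' vs 'b' -> different
  pos 3-4: 'b' vs 'b' -> MATCH ('bb')
  pos 4-5: 'b' vs 'e' -> different
  pos 5-6: 'e' vs 'c' -> different
Consecutive identical pairs: ['dd', 'bb']
Count: 2

2


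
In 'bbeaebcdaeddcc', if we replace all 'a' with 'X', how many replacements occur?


re.sub('a', 'X', text) replaces every occurrence of 'a' with 'X'.
Text: 'bbeaebcdaeddcc'
Scanning for 'a':
  pos 3: 'a' -> replacement #1
  pos 8: 'a' -> replacement #2
Total replacements: 2

2


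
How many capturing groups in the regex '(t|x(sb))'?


To count capturing groups, count each '(' that starts a group.
Pattern: '(t|x(sb))'
Walking through the pattern:
  Position 0: '(' -> group #1
  Position 4: '(' -> group #2
Total capturing groups: 2

2


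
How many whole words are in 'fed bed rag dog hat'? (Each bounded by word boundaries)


Word boundaries (\b) mark the start/end of each word.
Text: 'fed bed rag dog hat'
Splitting by whitespace:
  Word 1: 'fed'
  Word 2: 'bed'
  Word 3: 'rag'
  Word 4: 'dog'
  Word 5: 'hat'
Total whole words: 5

5


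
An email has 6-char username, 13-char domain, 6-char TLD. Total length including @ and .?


An email address has format: username@domain.tld
Username length: 6
'@' character: 1
Domain length: 13
'.' character: 1
TLD length: 6
Total = 6 + 1 + 13 + 1 + 6 = 27

27


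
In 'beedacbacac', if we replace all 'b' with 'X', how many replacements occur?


re.sub('b', 'X', text) replaces every occurrence of 'b' with 'X'.
Text: 'beedacbacac'
Scanning for 'b':
  pos 0: 'b' -> replacement #1
  pos 6: 'b' -> replacement #2
Total replacements: 2

2


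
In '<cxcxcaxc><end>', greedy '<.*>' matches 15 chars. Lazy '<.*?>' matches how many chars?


Greedy '<.*>' tries to match as MUCH as possible.
Lazy '<.*?>' tries to match as LITTLE as possible.

String: '<cxcxcaxc><end>'
Greedy '<.*>' starts at first '<' and extends to the LAST '>': '<cxcxcaxc><end>' (15 chars)
Lazy '<.*?>' starts at first '<' and stops at the FIRST '>': '<cxcxcaxc>' (10 chars)

10


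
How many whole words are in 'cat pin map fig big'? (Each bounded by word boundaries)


Word boundaries (\b) mark the start/end of each word.
Text: 'cat pin map fig big'
Splitting by whitespace:
  Word 1: 'cat'
  Word 2: 'pin'
  Word 3: 'map'
  Word 4: 'fig'
  Word 5: 'big'
Total whole words: 5

5


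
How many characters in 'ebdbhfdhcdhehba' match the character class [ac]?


Character class [ac] matches any of: {a, c}
Scanning string 'ebdbhfdhcdhehba' character by character:
  pos 0: 'e' -> no
  pos 1: 'b' -> no
  pos 2: 'd' -> no
  pos 3: 'b' -> no
  pos 4: 'h' -> no
  pos 5: 'f' -> no
  pos 6: 'd' -> no
  pos 7: 'h' -> no
  pos 8: 'c' -> MATCH
  pos 9: 'd' -> no
  pos 10: 'h' -> no
  pos 11: 'e' -> no
  pos 12: 'h' -> no
  pos 13: 'b' -> no
  pos 14: 'a' -> MATCH
Total matches: 2

2


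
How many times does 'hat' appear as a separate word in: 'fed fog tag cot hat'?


Scanning each word for exact match 'hat':
  Word 1: 'fed' -> no
  Word 2: 'fog' -> no
  Word 3: 'tag' -> no
  Word 4: 'cot' -> no
  Word 5: 'hat' -> MATCH
Total matches: 1

1


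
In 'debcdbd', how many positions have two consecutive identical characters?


Looking for consecutive identical characters in 'debcdbd':
  pos 0-1: 'd' vs 'e' -> different
  pos 1-2: 'e' vs 'b' -> different
  pos 2-3: 'b' vs 'c' -> different
  pos 3-4: 'c' vs 'd' -> different
  pos 4-5: 'd' vs 'b' -> different
  pos 5-6: 'b' vs 'd' -> different
Consecutive identical pairs: []
Count: 0

0


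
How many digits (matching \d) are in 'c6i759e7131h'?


\d matches any digit 0-9.
Scanning 'c6i759e7131h':
  pos 1: '6' -> DIGIT
  pos 3: '7' -> DIGIT
  pos 4: '5' -> DIGIT
  pos 5: '9' -> DIGIT
  pos 7: '7' -> DIGIT
  pos 8: '1' -> DIGIT
  pos 9: '3' -> DIGIT
  pos 10: '1' -> DIGIT
Digits found: ['6', '7', '5', '9', '7', '1', '3', '1']
Total: 8

8


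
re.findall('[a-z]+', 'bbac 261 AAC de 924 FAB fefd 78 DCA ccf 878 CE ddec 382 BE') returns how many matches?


Pattern '[a-z]+' finds one or more lowercase letters.
Text: 'bbac 261 AAC de 924 FAB fefd 78 DCA ccf 878 CE ddec 382 BE'
Scanning for matches:
  Match 1: 'bbac'
  Match 2: 'de'
  Match 3: 'fefd'
  Match 4: 'ccf'
  Match 5: 'ddec'
Total matches: 5

5


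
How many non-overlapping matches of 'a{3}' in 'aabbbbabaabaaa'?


Pattern 'a{3}' matches exactly 3 consecutive a's (greedy, non-overlapping).
String: 'aabbbbabaabaaa'
Scanning for runs of a's:
  Run at pos 0: 'aa' (length 2) -> 0 match(es)
  Run at pos 6: 'a' (length 1) -> 0 match(es)
  Run at pos 8: 'aa' (length 2) -> 0 match(es)
  Run at pos 11: 'aaa' (length 3) -> 1 match(es)
Matches found: ['aaa']
Total: 1

1


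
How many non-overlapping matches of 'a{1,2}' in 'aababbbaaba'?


Pattern 'a{1,2}' matches between 1 and 2 consecutive a's (greedy).
String: 'aababbbaaba'
Finding runs of a's and applying greedy matching:
  Run at pos 0: 'aa' (length 2)
  Run at pos 3: 'a' (length 1)
  Run at pos 7: 'aa' (length 2)
  Run at pos 10: 'a' (length 1)
Matches: ['aa', 'a', 'aa', 'a']
Count: 4

4


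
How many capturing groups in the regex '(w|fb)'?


To count capturing groups, count each '(' that starts a group.
Pattern: '(w|fb)'
Walking through the pattern:
  Position 0: '(' -> group #1
Total capturing groups: 1

1


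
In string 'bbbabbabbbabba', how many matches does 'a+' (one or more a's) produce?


Pattern 'a+' matches one or more consecutive a's.
String: 'bbbabbabbbabba'
Scanning for runs of a:
  Match 1: 'a' (length 1)
  Match 2: 'a' (length 1)
  Match 3: 'a' (length 1)
  Match 4: 'a' (length 1)
Total matches: 4

4


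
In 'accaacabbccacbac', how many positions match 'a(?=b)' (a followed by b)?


Lookahead 'a(?=b)' matches 'a' only when followed by 'b'.
String: 'accaacabbccacbac'
Checking each position where char is 'a':
  pos 0: 'a' -> no (next='c')
  pos 3: 'a' -> no (next='a')
  pos 4: 'a' -> no (next='c')
  pos 6: 'a' -> MATCH (next='b')
  pos 11: 'a' -> no (next='c')
  pos 14: 'a' -> no (next='c')
Matching positions: [6]
Count: 1

1


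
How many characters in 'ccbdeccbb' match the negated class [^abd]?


Negated class [^abd] matches any char NOT in {a, b, d}
Scanning 'ccbdeccbb':
  pos 0: 'c' -> MATCH
  pos 1: 'c' -> MATCH
  pos 2: 'b' -> no (excluded)
  pos 3: 'd' -> no (excluded)
  pos 4: 'e' -> MATCH
  pos 5: 'c' -> MATCH
  pos 6: 'c' -> MATCH
  pos 7: 'b' -> no (excluded)
  pos 8: 'b' -> no (excluded)
Total matches: 5

5


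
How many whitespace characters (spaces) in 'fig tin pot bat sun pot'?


\s matches whitespace characters (spaces, tabs, etc.).
Text: 'fig tin pot bat sun pot'
This text has 6 words separated by spaces.
Number of spaces = number of words - 1 = 6 - 1 = 5

5


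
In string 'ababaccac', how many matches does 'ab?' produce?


Pattern 'ab?' matches 'a' optionally followed by 'b'.
String: 'ababaccac'
Scanning left to right for 'a' then checking next char:
  Match 1: 'ab' (a followed by b)
  Match 2: 'ab' (a followed by b)
  Match 3: 'a' (a not followed by b)
  Match 4: 'a' (a not followed by b)
Total matches: 4

4


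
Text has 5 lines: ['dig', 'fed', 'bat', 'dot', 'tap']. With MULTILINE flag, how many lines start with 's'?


With MULTILINE flag, ^ matches the start of each line.
Lines: ['dig', 'fed', 'bat', 'dot', 'tap']
Checking which lines start with 's':
  Line 1: 'dig' -> no
  Line 2: 'fed' -> no
  Line 3: 'bat' -> no
  Line 4: 'dot' -> no
  Line 5: 'tap' -> no
Matching lines: []
Count: 0

0


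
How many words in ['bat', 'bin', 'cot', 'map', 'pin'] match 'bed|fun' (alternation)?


Alternation 'bed|fun' matches either 'bed' or 'fun'.
Checking each word:
  'bat' -> no
  'bin' -> no
  'cot' -> no
  'map' -> no
  'pin' -> no
Matches: []
Count: 0

0


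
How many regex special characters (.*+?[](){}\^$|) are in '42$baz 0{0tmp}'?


Regex special characters are: . * + ? [ ] ( ) { } \ ^ $ |
Scanning '42$baz 0{0tmp}':
  pos 2: '$' -> SPECIAL
  pos 8: '{' -> SPECIAL
  pos 13: '}' -> SPECIAL
Special chars found: ['$', '{', '}']
Total: 3

3


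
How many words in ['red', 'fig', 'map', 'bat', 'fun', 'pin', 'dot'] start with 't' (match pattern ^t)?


Pattern ^t anchors to start of word. Check which words begin with 't':
  'red' -> no
  'fig' -> no
  'map' -> no
  'bat' -> no
  'fun' -> no
  'pin' -> no
  'dot' -> no
Matching words: []
Count: 0

0


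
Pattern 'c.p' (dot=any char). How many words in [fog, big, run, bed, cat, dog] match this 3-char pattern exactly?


Pattern 'c.p' means: starts with 'c', any single char, ends with 'p'.
Checking each word (must be exactly 3 chars):
  'fog' (len=3): no
  'big' (len=3): no
  'run' (len=3): no
  'bed' (len=3): no
  'cat' (len=3): no
  'dog' (len=3): no
Matching words: []
Total: 0

0


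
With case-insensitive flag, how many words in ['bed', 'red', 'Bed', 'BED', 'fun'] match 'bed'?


Case-insensitive matching: compare each word's lowercase form to 'bed'.
  'bed' -> lower='bed' -> MATCH
  'red' -> lower='red' -> no
  'Bed' -> lower='bed' -> MATCH
  'BED' -> lower='bed' -> MATCH
  'fun' -> lower='fun' -> no
Matches: ['bed', 'Bed', 'BED']
Count: 3

3


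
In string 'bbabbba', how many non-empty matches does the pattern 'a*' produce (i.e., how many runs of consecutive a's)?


Pattern 'a*' matches zero or more a's. We want non-empty runs of consecutive a's.
String: 'bbabbba'
Walking through the string to find runs of a's:
  Run 1: positions 2-2 -> 'a'
  Run 2: positions 6-6 -> 'a'
Non-empty runs found: ['a', 'a']
Count: 2

2


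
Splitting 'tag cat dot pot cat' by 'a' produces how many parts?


Splitting by 'a' breaks the string at each occurrence of the separator.
Text: 'tag cat dot pot cat'
Parts after split:
  Part 1: 't'
  Part 2: 'g c'
  Part 3: 't dot pot c'
  Part 4: 't'
Total parts: 4

4


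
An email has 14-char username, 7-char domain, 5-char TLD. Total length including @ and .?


An email address has format: username@domain.tld
Username length: 14
'@' character: 1
Domain length: 7
'.' character: 1
TLD length: 5
Total = 14 + 1 + 7 + 1 + 5 = 28

28


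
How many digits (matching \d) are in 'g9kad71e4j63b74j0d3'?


\d matches any digit 0-9.
Scanning 'g9kad71e4j63b74j0d3':
  pos 1: '9' -> DIGIT
  pos 5: '7' -> DIGIT
  pos 6: '1' -> DIGIT
  pos 8: '4' -> DIGIT
  pos 10: '6' -> DIGIT
  pos 11: '3' -> DIGIT
  pos 13: '7' -> DIGIT
  pos 14: '4' -> DIGIT
  pos 16: '0' -> DIGIT
  pos 18: '3' -> DIGIT
Digits found: ['9', '7', '1', '4', '6', '3', '7', '4', '0', '3']
Total: 10

10


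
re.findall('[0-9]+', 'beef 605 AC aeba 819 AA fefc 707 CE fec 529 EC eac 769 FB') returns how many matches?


Pattern '[0-9]+' finds one or more digits.
Text: 'beef 605 AC aeba 819 AA fefc 707 CE fec 529 EC eac 769 FB'
Scanning for matches:
  Match 1: '605'
  Match 2: '819'
  Match 3: '707'
  Match 4: '529'
  Match 5: '769'
Total matches: 5

5


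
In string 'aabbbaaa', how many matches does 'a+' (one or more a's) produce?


Pattern 'a+' matches one or more consecutive a's.
String: 'aabbbaaa'
Scanning for runs of a:
  Match 1: 'aa' (length 2)
  Match 2: 'aaa' (length 3)
Total matches: 2

2


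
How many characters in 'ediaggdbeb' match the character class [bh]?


Character class [bh] matches any of: {b, h}
Scanning string 'ediaggdbeb' character by character:
  pos 0: 'e' -> no
  pos 1: 'd' -> no
  pos 2: 'i' -> no
  pos 3: 'a' -> no
  pos 4: 'g' -> no
  pos 5: 'g' -> no
  pos 6: 'd' -> no
  pos 7: 'b' -> MATCH
  pos 8: 'e' -> no
  pos 9: 'b' -> MATCH
Total matches: 2

2


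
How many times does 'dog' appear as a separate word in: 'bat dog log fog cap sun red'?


Scanning each word for exact match 'dog':
  Word 1: 'bat' -> no
  Word 2: 'dog' -> MATCH
  Word 3: 'log' -> no
  Word 4: 'fog' -> no
  Word 5: 'cap' -> no
  Word 6: 'sun' -> no
  Word 7: 'red' -> no
Total matches: 1

1


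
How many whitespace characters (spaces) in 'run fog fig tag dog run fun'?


\s matches whitespace characters (spaces, tabs, etc.).
Text: 'run fog fig tag dog run fun'
This text has 7 words separated by spaces.
Number of spaces = number of words - 1 = 7 - 1 = 6

6


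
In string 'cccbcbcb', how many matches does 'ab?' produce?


Pattern 'ab?' matches 'a' optionally followed by 'b'.
String: 'cccbcbcb'
Scanning left to right for 'a' then checking next char:
Total matches: 0

0


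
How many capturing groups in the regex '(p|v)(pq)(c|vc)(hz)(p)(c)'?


To count capturing groups, count each '(' that starts a group.
Pattern: '(p|v)(pq)(c|vc)(hz)(p)(c)'
Walking through the pattern:
  Position 0: '(' -> group #1
  Position 5: '(' -> group #2
  Position 9: '(' -> group #3
  Position 15: '(' -> group #4
  Position 19: '(' -> group #5
  Position 22: '(' -> group #6
Total capturing groups: 6

6


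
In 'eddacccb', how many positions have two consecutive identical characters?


Looking for consecutive identical characters in 'eddacccb':
  pos 0-1: 'e' vs 'd' -> different
  pos 1-2: 'd' vs 'd' -> MATCH ('dd')
  pos 2-3: 'd' vs 'a' -> different
  pos 3-4: 'a' vs 'c' -> different
  pos 4-5: 'c' vs 'c' -> MATCH ('cc')
  pos 5-6: 'c' vs 'c' -> MATCH ('cc')
  pos 6-7: 'c' vs 'b' -> different
Consecutive identical pairs: ['dd', 'cc', 'cc']
Count: 3

3


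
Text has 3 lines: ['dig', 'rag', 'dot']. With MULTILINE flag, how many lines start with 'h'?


With MULTILINE flag, ^ matches the start of each line.
Lines: ['dig', 'rag', 'dot']
Checking which lines start with 'h':
  Line 1: 'dig' -> no
  Line 2: 'rag' -> no
  Line 3: 'dot' -> no
Matching lines: []
Count: 0

0


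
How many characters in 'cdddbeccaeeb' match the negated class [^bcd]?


Negated class [^bcd] matches any char NOT in {b, c, d}
Scanning 'cdddbeccaeeb':
  pos 0: 'c' -> no (excluded)
  pos 1: 'd' -> no (excluded)
  pos 2: 'd' -> no (excluded)
  pos 3: 'd' -> no (excluded)
  pos 4: 'b' -> no (excluded)
  pos 5: 'e' -> MATCH
  pos 6: 'c' -> no (excluded)
  pos 7: 'c' -> no (excluded)
  pos 8: 'a' -> MATCH
  pos 9: 'e' -> MATCH
  pos 10: 'e' -> MATCH
  pos 11: 'b' -> no (excluded)
Total matches: 4

4


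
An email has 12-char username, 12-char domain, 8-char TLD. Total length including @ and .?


An email address has format: username@domain.tld
Username length: 12
'@' character: 1
Domain length: 12
'.' character: 1
TLD length: 8
Total = 12 + 1 + 12 + 1 + 8 = 34

34


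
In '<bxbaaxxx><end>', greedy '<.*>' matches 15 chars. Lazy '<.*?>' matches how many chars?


Greedy '<.*>' tries to match as MUCH as possible.
Lazy '<.*?>' tries to match as LITTLE as possible.

String: '<bxbaaxxx><end>'
Greedy '<.*>' starts at first '<' and extends to the LAST '>': '<bxbaaxxx><end>' (15 chars)
Lazy '<.*?>' starts at first '<' and stops at the FIRST '>': '<bxbaaxxx>' (10 chars)

10


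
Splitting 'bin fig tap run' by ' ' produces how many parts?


Splitting by ' ' breaks the string at each occurrence of the separator.
Text: 'bin fig tap run'
Parts after split:
  Part 1: 'bin'
  Part 2: 'fig'
  Part 3: 'tap'
  Part 4: 'run'
Total parts: 4

4


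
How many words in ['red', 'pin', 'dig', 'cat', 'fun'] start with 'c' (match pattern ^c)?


Pattern ^c anchors to start of word. Check which words begin with 'c':
  'red' -> no
  'pin' -> no
  'dig' -> no
  'cat' -> MATCH (starts with 'c')
  'fun' -> no
Matching words: ['cat']
Count: 1

1


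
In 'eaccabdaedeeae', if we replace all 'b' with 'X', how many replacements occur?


re.sub('b', 'X', text) replaces every occurrence of 'b' with 'X'.
Text: 'eaccabdaedeeae'
Scanning for 'b':
  pos 5: 'b' -> replacement #1
Total replacements: 1

1


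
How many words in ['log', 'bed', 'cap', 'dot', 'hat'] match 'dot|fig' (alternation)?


Alternation 'dot|fig' matches either 'dot' or 'fig'.
Checking each word:
  'log' -> no
  'bed' -> no
  'cap' -> no
  'dot' -> MATCH
  'hat' -> no
Matches: ['dot']
Count: 1

1


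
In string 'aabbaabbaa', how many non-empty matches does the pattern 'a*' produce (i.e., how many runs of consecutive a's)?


Pattern 'a*' matches zero or more a's. We want non-empty runs of consecutive a's.
String: 'aabbaabbaa'
Walking through the string to find runs of a's:
  Run 1: positions 0-1 -> 'aa'
  Run 2: positions 4-5 -> 'aa'
  Run 3: positions 8-9 -> 'aa'
Non-empty runs found: ['aa', 'aa', 'aa']
Count: 3

3


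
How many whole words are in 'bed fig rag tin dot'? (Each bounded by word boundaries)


Word boundaries (\b) mark the start/end of each word.
Text: 'bed fig rag tin dot'
Splitting by whitespace:
  Word 1: 'bed'
  Word 2: 'fig'
  Word 3: 'rag'
  Word 4: 'tin'
  Word 5: 'dot'
Total whole words: 5

5


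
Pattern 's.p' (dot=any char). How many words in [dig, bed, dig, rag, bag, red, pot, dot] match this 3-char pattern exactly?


Pattern 's.p' means: starts with 's', any single char, ends with 'p'.
Checking each word (must be exactly 3 chars):
  'dig' (len=3): no
  'bed' (len=3): no
  'dig' (len=3): no
  'rag' (len=3): no
  'bag' (len=3): no
  'red' (len=3): no
  'pot' (len=3): no
  'dot' (len=3): no
Matching words: []
Total: 0

0


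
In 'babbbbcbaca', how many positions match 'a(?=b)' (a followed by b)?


Lookahead 'a(?=b)' matches 'a' only when followed by 'b'.
String: 'babbbbcbaca'
Checking each position where char is 'a':
  pos 1: 'a' -> MATCH (next='b')
  pos 8: 'a' -> no (next='c')
Matching positions: [1]
Count: 1

1


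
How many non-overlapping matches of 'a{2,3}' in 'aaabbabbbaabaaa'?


Pattern 'a{2,3}' matches between 2 and 3 consecutive a's (greedy).
String: 'aaabbabbbaabaaa'
Finding runs of a's and applying greedy matching:
  Run at pos 0: 'aaa' (length 3)
  Run at pos 5: 'a' (length 1)
  Run at pos 9: 'aa' (length 2)
  Run at pos 12: 'aaa' (length 3)
Matches: ['aaa', 'aa', 'aaa']
Count: 3

3


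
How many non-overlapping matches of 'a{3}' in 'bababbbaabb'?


Pattern 'a{3}' matches exactly 3 consecutive a's (greedy, non-overlapping).
String: 'bababbbaabb'
Scanning for runs of a's:
  Run at pos 1: 'a' (length 1) -> 0 match(es)
  Run at pos 3: 'a' (length 1) -> 0 match(es)
  Run at pos 7: 'aa' (length 2) -> 0 match(es)
Matches found: []
Total: 0

0


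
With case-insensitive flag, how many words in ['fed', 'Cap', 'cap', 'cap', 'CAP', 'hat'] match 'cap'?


Case-insensitive matching: compare each word's lowercase form to 'cap'.
  'fed' -> lower='fed' -> no
  'Cap' -> lower='cap' -> MATCH
  'cap' -> lower='cap' -> MATCH
  'cap' -> lower='cap' -> MATCH
  'CAP' -> lower='cap' -> MATCH
  'hat' -> lower='hat' -> no
Matches: ['Cap', 'cap', 'cap', 'CAP']
Count: 4

4


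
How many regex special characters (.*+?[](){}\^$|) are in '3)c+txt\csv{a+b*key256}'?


Regex special characters are: . * + ? [ ] ( ) { } \ ^ $ |
Scanning '3)c+txt\csv{a+b*key256}':
  pos 1: ')' -> SPECIAL
  pos 3: '+' -> SPECIAL
  pos 7: '\' -> SPECIAL
  pos 11: '{' -> SPECIAL
  pos 13: '+' -> SPECIAL
  pos 15: '*' -> SPECIAL
  pos 22: '}' -> SPECIAL
Special chars found: [')', '+', '\\', '{', '+', '*', '}']
Total: 7

7


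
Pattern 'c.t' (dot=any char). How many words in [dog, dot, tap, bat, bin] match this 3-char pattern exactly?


Pattern 'c.t' means: starts with 'c', any single char, ends with 't'.
Checking each word (must be exactly 3 chars):
  'dog' (len=3): no
  'dot' (len=3): no
  'tap' (len=3): no
  'bat' (len=3): no
  'bin' (len=3): no
Matching words: []
Total: 0

0


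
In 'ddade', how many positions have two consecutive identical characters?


Looking for consecutive identical characters in 'ddade':
  pos 0-1: 'd' vs 'd' -> MATCH ('dd')
  pos 1-2: 'd' vs 'a' -> different
  pos 2-3: 'a' vs 'd' -> different
  pos 3-4: 'd' vs 'e' -> different
Consecutive identical pairs: ['dd']
Count: 1

1


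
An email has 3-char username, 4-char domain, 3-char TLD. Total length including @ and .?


An email address has format: username@domain.tld
Username length: 3
'@' character: 1
Domain length: 4
'.' character: 1
TLD length: 3
Total = 3 + 1 + 4 + 1 + 3 = 12

12


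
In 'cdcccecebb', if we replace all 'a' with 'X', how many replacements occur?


re.sub('a', 'X', text) replaces every occurrence of 'a' with 'X'.
Text: 'cdcccecebb'
Scanning for 'a':
Total replacements: 0

0


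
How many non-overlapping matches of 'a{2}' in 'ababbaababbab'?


Pattern 'a{2}' matches exactly 2 consecutive a's (greedy, non-overlapping).
String: 'ababbaababbab'
Scanning for runs of a's:
  Run at pos 0: 'a' (length 1) -> 0 match(es)
  Run at pos 2: 'a' (length 1) -> 0 match(es)
  Run at pos 5: 'aa' (length 2) -> 1 match(es)
  Run at pos 8: 'a' (length 1) -> 0 match(es)
  Run at pos 11: 'a' (length 1) -> 0 match(es)
Matches found: ['aa']
Total: 1

1


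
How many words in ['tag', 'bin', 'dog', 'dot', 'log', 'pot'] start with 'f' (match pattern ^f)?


Pattern ^f anchors to start of word. Check which words begin with 'f':
  'tag' -> no
  'bin' -> no
  'dog' -> no
  'dot' -> no
  'log' -> no
  'pot' -> no
Matching words: []
Count: 0

0


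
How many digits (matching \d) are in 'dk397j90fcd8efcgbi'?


\d matches any digit 0-9.
Scanning 'dk397j90fcd8efcgbi':
  pos 2: '3' -> DIGIT
  pos 3: '9' -> DIGIT
  pos 4: '7' -> DIGIT
  pos 6: '9' -> DIGIT
  pos 7: '0' -> DIGIT
  pos 11: '8' -> DIGIT
Digits found: ['3', '9', '7', '9', '0', '8']
Total: 6

6


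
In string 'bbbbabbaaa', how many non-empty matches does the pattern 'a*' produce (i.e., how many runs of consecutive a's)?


Pattern 'a*' matches zero or more a's. We want non-empty runs of consecutive a's.
String: 'bbbbabbaaa'
Walking through the string to find runs of a's:
  Run 1: positions 4-4 -> 'a'
  Run 2: positions 7-9 -> 'aaa'
Non-empty runs found: ['a', 'aaa']
Count: 2

2


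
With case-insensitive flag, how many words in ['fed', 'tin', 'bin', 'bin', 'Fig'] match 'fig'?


Case-insensitive matching: compare each word's lowercase form to 'fig'.
  'fed' -> lower='fed' -> no
  'tin' -> lower='tin' -> no
  'bin' -> lower='bin' -> no
  'bin' -> lower='bin' -> no
  'Fig' -> lower='fig' -> MATCH
Matches: ['Fig']
Count: 1

1
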